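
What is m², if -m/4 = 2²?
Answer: 256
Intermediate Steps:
m = -16 (m = -4*2² = -4*4 = -16)
m² = (-16)² = 256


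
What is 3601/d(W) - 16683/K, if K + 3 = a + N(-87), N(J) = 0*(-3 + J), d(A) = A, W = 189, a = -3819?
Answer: 805529/34398 ≈ 23.418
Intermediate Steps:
N(J) = 0
K = -3822 (K = -3 + (-3819 + 0) = -3 - 3819 = -3822)
3601/d(W) - 16683/K = 3601/189 - 16683/(-3822) = 3601*(1/189) - 16683*(-1/3822) = 3601/189 + 5561/1274 = 805529/34398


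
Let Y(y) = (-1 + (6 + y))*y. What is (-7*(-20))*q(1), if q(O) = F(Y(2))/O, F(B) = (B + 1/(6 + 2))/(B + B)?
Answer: 565/8 ≈ 70.625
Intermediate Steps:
Y(y) = y*(5 + y) (Y(y) = (5 + y)*y = y*(5 + y))
F(B) = (⅛ + B)/(2*B) (F(B) = (B + 1/8)/((2*B)) = (B + ⅛)*(1/(2*B)) = (⅛ + B)*(1/(2*B)) = (⅛ + B)/(2*B))
q(O) = 113/(224*O) (q(O) = ((1 + 8*(2*(5 + 2)))/(16*((2*(5 + 2)))))/O = ((1 + 8*(2*7))/(16*((2*7))))/O = ((1/16)*(1 + 8*14)/14)/O = ((1/16)*(1/14)*(1 + 112))/O = ((1/16)*(1/14)*113)/O = 113/(224*O))
(-7*(-20))*q(1) = (-7*(-20))*((113/224)/1) = 140*((113/224)*1) = 140*(113/224) = 565/8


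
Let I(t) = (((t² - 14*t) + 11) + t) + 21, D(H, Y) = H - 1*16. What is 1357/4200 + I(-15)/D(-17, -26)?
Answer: -617873/46200 ≈ -13.374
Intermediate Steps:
D(H, Y) = -16 + H (D(H, Y) = H - 16 = -16 + H)
I(t) = 32 + t² - 13*t (I(t) = ((11 + t² - 14*t) + t) + 21 = (11 + t² - 13*t) + 21 = 32 + t² - 13*t)
1357/4200 + I(-15)/D(-17, -26) = 1357/4200 + (32 + (-15)² - 13*(-15))/(-16 - 17) = 1357*(1/4200) + (32 + 225 + 195)/(-33) = 1357/4200 + 452*(-1/33) = 1357/4200 - 452/33 = -617873/46200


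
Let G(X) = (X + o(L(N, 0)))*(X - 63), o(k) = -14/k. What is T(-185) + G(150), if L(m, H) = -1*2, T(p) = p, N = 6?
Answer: 13474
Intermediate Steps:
L(m, H) = -2
G(X) = (-63 + X)*(7 + X) (G(X) = (X - 14/(-2))*(X - 63) = (X - 14*(-½))*(-63 + X) = (X + 7)*(-63 + X) = (7 + X)*(-63 + X) = (-63 + X)*(7 + X))
T(-185) + G(150) = -185 + (-441 + 150² - 56*150) = -185 + (-441 + 22500 - 8400) = -185 + 13659 = 13474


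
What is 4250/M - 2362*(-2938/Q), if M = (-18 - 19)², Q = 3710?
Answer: 4758009832/2539495 ≈ 1873.6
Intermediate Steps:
M = 1369 (M = (-37)² = 1369)
4250/M - 2362*(-2938/Q) = 4250/1369 - 2362/(3710/(-2938)) = 4250*(1/1369) - 2362/(3710*(-1/2938)) = 4250/1369 - 2362/(-1855/1469) = 4250/1369 - 2362*(-1469/1855) = 4250/1369 + 3469778/1855 = 4758009832/2539495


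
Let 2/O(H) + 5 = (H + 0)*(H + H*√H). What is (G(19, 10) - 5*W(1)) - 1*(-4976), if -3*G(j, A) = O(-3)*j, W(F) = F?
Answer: 3862315/777 + 114*I*√3/259 ≈ 4970.8 + 0.76237*I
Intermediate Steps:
O(H) = 2/(-5 + H*(H + H^(3/2))) (O(H) = 2/(-5 + (H + 0)*(H + H*√H)) = 2/(-5 + H*(H + H^(3/2))))
G(j, A) = -2*j/(3*(4 + 9*I*√3)) (G(j, A) = -2/(-5 + (-3)² + (-3)^(5/2))*j/3 = -2/(-5 + 9 + 9*I*√3)*j/3 = -2/(4 + 9*I*√3)*j/3 = -2*j/(3*(4 + 9*I*√3)))
(G(19, 10) - 5*W(1)) - 1*(-4976) = ((-8/777*19 + (6/259)*I*19*√3) - 5*1) - 1*(-4976) = ((-152/777 + 114*I*√3/259) - 5) + 4976 = (-4037/777 + 114*I*√3/259) + 4976 = 3862315/777 + 114*I*√3/259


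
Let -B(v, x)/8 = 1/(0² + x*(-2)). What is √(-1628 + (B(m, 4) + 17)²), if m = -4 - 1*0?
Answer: 2*I*√326 ≈ 36.111*I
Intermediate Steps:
m = -4 (m = -4 + 0 = -4)
B(v, x) = 4/x (B(v, x) = -8/(0² + x*(-2)) = -8/(0 - 2*x) = -8*(-1/(2*x)) = -(-4)/x = 4/x)
√(-1628 + (B(m, 4) + 17)²) = √(-1628 + (4/4 + 17)²) = √(-1628 + (4*(¼) + 17)²) = √(-1628 + (1 + 17)²) = √(-1628 + 18²) = √(-1628 + 324) = √(-1304) = 2*I*√326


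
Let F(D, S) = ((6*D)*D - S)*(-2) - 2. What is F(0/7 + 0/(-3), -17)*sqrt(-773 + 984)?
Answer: -36*sqrt(211) ≈ -522.93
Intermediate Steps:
F(D, S) = -2 - 12*D**2 + 2*S (F(D, S) = (6*D**2 - S)*(-2) - 2 = (-S + 6*D**2)*(-2) - 2 = (-12*D**2 + 2*S) - 2 = -2 - 12*D**2 + 2*S)
F(0/7 + 0/(-3), -17)*sqrt(-773 + 984) = (-2 - 12*(0/7 + 0/(-3))**2 + 2*(-17))*sqrt(-773 + 984) = (-2 - 12*(0*(1/7) + 0*(-1/3))**2 - 34)*sqrt(211) = (-2 - 12*(0 + 0)**2 - 34)*sqrt(211) = (-2 - 12*0**2 - 34)*sqrt(211) = (-2 - 12*0 - 34)*sqrt(211) = (-2 + 0 - 34)*sqrt(211) = -36*sqrt(211)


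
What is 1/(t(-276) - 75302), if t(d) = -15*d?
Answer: -1/71162 ≈ -1.4052e-5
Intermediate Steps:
1/(t(-276) - 75302) = 1/(-15*(-276) - 75302) = 1/(4140 - 75302) = 1/(-71162) = -1/71162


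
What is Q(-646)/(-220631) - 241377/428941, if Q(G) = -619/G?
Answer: -929815035013/1652322768218 ≈ -0.56273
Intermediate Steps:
Q(-646)/(-220631) - 241377/428941 = -619/(-646)/(-220631) - 241377/428941 = -619*(-1/646)*(-1/220631) - 241377*1/428941 = (619/646)*(-1/220631) - 241377/428941 = -619/142527626 - 241377/428941 = -929815035013/1652322768218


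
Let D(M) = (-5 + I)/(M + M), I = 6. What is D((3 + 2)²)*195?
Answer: 39/10 ≈ 3.9000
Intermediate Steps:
D(M) = 1/(2*M) (D(M) = (-5 + 6)/(M + M) = 1/(2*M))
D((3 + 2)²)*195 = (1/(2*((3 + 2)²)))*195 = (1/(2*(5²)))*195 = ((½)/25)*195 = ((½)*(1/25))*195 = (1/50)*195 = 39/10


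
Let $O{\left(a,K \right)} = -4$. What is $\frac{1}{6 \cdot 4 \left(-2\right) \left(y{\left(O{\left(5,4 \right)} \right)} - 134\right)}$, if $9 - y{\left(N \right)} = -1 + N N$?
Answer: $\frac{1}{6720} \approx 0.00014881$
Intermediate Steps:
$y{\left(N \right)} = 10 - N^{2}$ ($y{\left(N \right)} = 9 - \left(-1 + N N\right) = 9 - \left(-1 + N^{2}\right) = 10 - N^{2}$)
$\frac{1}{6 \cdot 4 \left(-2\right) \left(y{\left(O{\left(5,4 \right)} \right)} - 134\right)} = \frac{1}{6 \cdot 4 \left(-2\right) \left(\left(10 - \left(-4\right)^{2}\right) - 134\right)} = \frac{1}{24 \left(-2\right) \left(\left(10 - 16\right) - 134\right)} = \frac{1}{\left(-48\right) \left(\left(10 - 16\right) - 134\right)} = \frac{1}{\left(-48\right) \left(-6 - 134\right)} = \frac{1}{\left(-48\right) \left(-140\right)} = \frac{1}{6720}$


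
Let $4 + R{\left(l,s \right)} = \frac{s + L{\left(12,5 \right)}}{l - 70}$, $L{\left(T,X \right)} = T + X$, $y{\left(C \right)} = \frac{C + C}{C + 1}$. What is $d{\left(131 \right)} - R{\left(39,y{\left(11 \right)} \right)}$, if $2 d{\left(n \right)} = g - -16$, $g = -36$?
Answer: $- \frac{1003}{186} \approx -5.3925$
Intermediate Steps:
$d{\left(n \right)} = -10$ ($d{\left(n \right)} = \frac{-36 - -16}{2} = \frac{-36 + 16}{2} = \frac{1}{2} \left(-20\right) = -10$)
$y{\left(C \right)} = \frac{2 C}{1 + C}$
$R{\left(l,s \right)} = -4 + \frac{17 + s}{-70 + l}$ ($R{\left(l,s \right)} = -4 + \frac{s + \left(12 + 5\right)}{l - 70} = -4 + \frac{s + 17}{-70 + l} = -4 + \frac{17 + s}{-70 + l}$)
$d{\left(131 \right)} - R{\left(39,y{\left(11 \right)} \right)} = -10 - \frac{297 + 2 \cdot 11 \frac{1}{1 + 11} - 156}{-70 + 39} = -10 - \frac{297 + 2 \cdot 11 \cdot \frac{1}{12} - 156}{-31} = -10 - - \frac{297 + 2 \cdot 11 \cdot \frac{1}{12} - 156}{31} = -10 - - \frac{297 + \frac{11}{6} - 156}{31} = -10 - \left(- \frac{1}{31}\right) \frac{857}{6} = -10 - - \frac{857}{186} = -10 + \frac{857}{186} = - \frac{1003}{186}$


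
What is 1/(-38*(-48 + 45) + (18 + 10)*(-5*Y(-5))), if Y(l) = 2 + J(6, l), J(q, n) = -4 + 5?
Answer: -1/306 ≈ -0.0032680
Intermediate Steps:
J(q, n) = 1
Y(l) = 3 (Y(l) = 2 + 1 = 3)
1/(-38*(-48 + 45) + (18 + 10)*(-5*Y(-5))) = 1/(-38*(-48 + 45) + (18 + 10)*(-5*3)) = 1/(-38*(-3) + 28*(-15)) = 1/(114 - 420) = 1/(-306) = -1/306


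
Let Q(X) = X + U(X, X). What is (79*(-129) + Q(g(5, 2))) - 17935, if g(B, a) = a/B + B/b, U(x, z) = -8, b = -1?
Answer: -140693/5 ≈ -28139.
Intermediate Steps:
g(B, a) = -B + a/B (g(B, a) = a/B + B/(-1) = a/B + B*(-1) = a/B - B = -B + a/B)
Q(X) = -8 + X (Q(X) = X - 8 = -8 + X)
(79*(-129) + Q(g(5, 2))) - 17935 = (79*(-129) + (-8 + (-1*5 + 2/5))) - 17935 = (-10191 + (-8 + (-5 + 2*(1/5)))) - 17935 = (-10191 + (-8 + (-5 + 2/5))) - 17935 = (-10191 + (-8 - 23/5)) - 17935 = (-10191 - 63/5) - 17935 = -51018/5 - 17935 = -140693/5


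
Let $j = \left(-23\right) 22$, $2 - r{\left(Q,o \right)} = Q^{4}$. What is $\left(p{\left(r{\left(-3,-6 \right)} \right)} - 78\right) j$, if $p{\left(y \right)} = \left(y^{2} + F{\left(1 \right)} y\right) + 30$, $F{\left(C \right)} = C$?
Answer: $-3093684$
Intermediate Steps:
$r{\left(Q,o \right)} = 2 - Q^{4}$
$p{\left(y \right)} = 30 + y + y^{2}$ ($p{\left(y \right)} = \left(y^{2} + 1 y\right) + 30 = \left(y^{2} + y\right) + 30 = \left(y + y^{2}\right) + 30 = 30 + y + y^{2}$)
$j = -506$
$\left(p{\left(r{\left(-3,-6 \right)} \right)} - 78\right) j = \left(\left(30 + \left(2 - \left(-3\right)^{4}\right) + \left(2 - \left(-3\right)^{4}\right)^{2}\right) - 78\right) \left(-506\right) = \left(\left(30 + \left(2 - 81\right) + \left(2 - 81\right)^{2}\right) - 78\right) \left(-506\right) = \left(\left(30 - 79 + \left(-79\right)^{2}\right) - 78\right) \left(-506\right) = \left(\left(30 - 79 + 6241\right) - 78\right) \left(-506\right) = \left(6192 - 78\right) \left(-506\right) = 6114 \left(-506\right) = -3093684$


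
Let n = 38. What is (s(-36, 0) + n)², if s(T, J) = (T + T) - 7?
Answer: 1681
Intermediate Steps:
s(T, J) = -7 + 2*T (s(T, J) = 2*T - 7 = -7 + 2*T)
(s(-36, 0) + n)² = ((-7 + 2*(-36)) + 38)² = ((-7 - 72) + 38)² = (-79 + 38)² = (-41)² = 1681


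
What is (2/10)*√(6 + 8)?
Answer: √14/5 ≈ 0.74833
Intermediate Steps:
(2/10)*√(6 + 8) = (2*(⅒))*√14 = √14/5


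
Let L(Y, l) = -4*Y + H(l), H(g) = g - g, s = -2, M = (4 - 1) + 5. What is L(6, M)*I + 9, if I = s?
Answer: 57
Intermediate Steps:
M = 8 (M = 3 + 5 = 8)
H(g) = 0
I = -2
L(Y, l) = -4*Y (L(Y, l) = -4*Y + 0 = -4*Y)
L(6, M)*I + 9 = -4*6*(-2) + 9 = -24*(-2) + 9 = 48 + 9 = 57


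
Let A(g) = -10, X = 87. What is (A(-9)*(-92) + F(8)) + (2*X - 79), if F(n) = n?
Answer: 1023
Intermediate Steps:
(A(-9)*(-92) + F(8)) + (2*X - 79) = (-10*(-92) + 8) + (2*87 - 79) = (920 + 8) + (174 - 79) = 928 + 95 = 1023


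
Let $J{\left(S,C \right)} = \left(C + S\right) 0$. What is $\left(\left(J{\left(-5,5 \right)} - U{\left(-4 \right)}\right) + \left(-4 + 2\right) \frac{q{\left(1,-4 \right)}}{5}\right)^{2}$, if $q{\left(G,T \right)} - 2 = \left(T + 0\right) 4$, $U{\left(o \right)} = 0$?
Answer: $\frac{784}{25} \approx 31.36$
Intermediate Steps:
$q{\left(G,T \right)} = 2 + 4 T$ ($q{\left(G,T \right)} = 2 + \left(T + 0\right) 4 = 2 + T 4 = 2 + 4 T$)
$J{\left(S,C \right)} = 0$
$\left(\left(J{\left(-5,5 \right)} - U{\left(-4 \right)}\right) + \left(-4 + 2\right) \frac{q{\left(1,-4 \right)}}{5}\right)^{2} = \left(\left(0 - 0\right) + \left(-4 + 2\right) \frac{2 + 4 \left(-4\right)}{5}\right)^{2} = \left(\left(0 + 0\right) - 2 \left(2 - 16\right) \frac{1}{5}\right)^{2} = \left(0 - 2 \left(\left(-14\right) \frac{1}{5}\right)\right)^{2} = \left(0 - - \frac{28}{5}\right)^{2} = \left(0 + \frac{28}{5}\right)^{2} = \left(\frac{28}{5}\right)^{2} = \frac{784}{25}$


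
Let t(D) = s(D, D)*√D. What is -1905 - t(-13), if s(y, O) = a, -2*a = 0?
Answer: -1905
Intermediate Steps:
a = 0 (a = -½*0 = 0)
s(y, O) = 0
t(D) = 0 (t(D) = 0*√D = 0)
-1905 - t(-13) = -1905 - 1*0 = -1905 + 0 = -1905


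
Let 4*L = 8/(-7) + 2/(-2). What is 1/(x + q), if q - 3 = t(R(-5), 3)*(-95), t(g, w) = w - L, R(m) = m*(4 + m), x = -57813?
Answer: -28/1628085 ≈ -1.7198e-5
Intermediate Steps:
L = -15/28 (L = (8/(-7) + 2/(-2))/4 = (8*(-⅐) + 2*(-½))/4 = (-8/7 - 1)/4 = (¼)*(-15/7) = -15/28 ≈ -0.53571)
t(g, w) = 15/28 + w (t(g, w) = w - 1*(-15/28) = w + 15/28 = 15/28 + w)
q = -9321/28 (q = 3 + (15/28 + 3)*(-95) = 3 + (99/28)*(-95) = 3 - 9405/28 = -9321/28 ≈ -332.89)
1/(x + q) = 1/(-57813 - 9321/28) = 1/(-1628085/28) = -28/1628085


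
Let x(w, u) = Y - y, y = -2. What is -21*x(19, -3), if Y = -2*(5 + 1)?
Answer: 210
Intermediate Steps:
Y = -12 (Y = -2*6 = -12)
x(w, u) = -10 (x(w, u) = -12 - 1*(-2) = -12 + 2 = -10)
-21*x(19, -3) = -21*(-10) = 210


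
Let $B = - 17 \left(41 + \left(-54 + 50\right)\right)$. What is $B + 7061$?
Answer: $6432$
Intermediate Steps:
$B = -629$ ($B = - 17 \left(41 - 4\right) = \left(-17\right) 37 = -629$)
$B + 7061 = -629 + 7061 = 6432$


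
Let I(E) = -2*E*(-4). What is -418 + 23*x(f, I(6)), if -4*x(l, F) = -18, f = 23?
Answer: -629/2 ≈ -314.50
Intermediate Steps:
I(E) = 8*E
x(l, F) = 9/2 (x(l, F) = -¼*(-18) = 9/2)
-418 + 23*x(f, I(6)) = -418 + 23*(9/2) = -418 + 207/2 = -629/2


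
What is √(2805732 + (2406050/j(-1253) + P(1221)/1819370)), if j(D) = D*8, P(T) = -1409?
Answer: √6072409771849506996105/46523890 ≈ 1675.0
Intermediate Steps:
j(D) = 8*D
√(2805732 + (2406050/j(-1253) + P(1221)/1819370)) = √(2805732 + (2406050/((8*(-1253))) - 1409/1819370)) = √(2805732 + (2406050/(-10024) - 1409*1/1819370)) = √(2805732 + (2406050*(-1/10024) - 1409/1819370)) = √(2805732 + (-1203025/5012 - 1409/1819370)) = √(2805732 - 156339618297/651334460) = √(1827313597506423/651334460) = √6072409771849506996105/46523890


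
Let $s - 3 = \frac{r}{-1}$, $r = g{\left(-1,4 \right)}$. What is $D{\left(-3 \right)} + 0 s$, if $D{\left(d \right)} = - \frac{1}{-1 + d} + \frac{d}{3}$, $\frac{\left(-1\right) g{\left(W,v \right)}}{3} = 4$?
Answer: $- \frac{3}{4} \approx -0.75$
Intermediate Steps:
$g{\left(W,v \right)} = -12$ ($g{\left(W,v \right)} = \left(-3\right) 4 = -12$)
$r = -12$
$s = 15$ ($s = 3 - \frac{12}{-1} = 3 - -12 = 3 + 12 = 15$)
$D{\left(d \right)} = - \frac{1}{-1 + d} + \frac{d}{3}$ ($D{\left(d \right)} = - \frac{1}{-1 + d} + d \frac{1}{3} = - \frac{1}{-1 + d} + \frac{d}{3}$)
$D{\left(-3 \right)} + 0 s = \frac{-3 + \left(-3\right)^{2} - -3}{3 \left(-1 - 3\right)} + 0 \cdot 15 = \frac{-3 + 9 + 3}{3 \left(-4\right)} + 0 = \frac{1}{3} \left(- \frac{1}{4}\right) 9 + 0 = - \frac{3}{4} + 0 = - \frac{3}{4}$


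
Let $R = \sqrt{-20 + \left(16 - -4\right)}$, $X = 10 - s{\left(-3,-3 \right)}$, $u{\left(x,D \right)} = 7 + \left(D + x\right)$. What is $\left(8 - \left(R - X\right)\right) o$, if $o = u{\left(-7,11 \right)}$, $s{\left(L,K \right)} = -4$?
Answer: $242$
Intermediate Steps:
$u{\left(x,D \right)} = 7 + D + x$
$X = 14$ ($X = 10 - -4 = 10 + 4 = 14$)
$o = 11$ ($o = 7 + 11 - 7 = 11$)
$R = 0$ ($R = \sqrt{-20 + \left(16 + 4\right)} = \sqrt{-20 + 20} = \sqrt{0} = 0$)
$\left(8 - \left(R - X\right)\right) o = \left(8 + \left(14 - 0\right)\right) 11 = \left(8 + \left(14 + 0\right)\right) 11 = \left(8 + 14\right) 11 = 22 \cdot 11 = 242$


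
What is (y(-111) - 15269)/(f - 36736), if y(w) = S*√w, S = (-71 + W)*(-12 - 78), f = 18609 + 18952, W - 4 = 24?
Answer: -15269/825 + 258*I*√111/55 ≈ -18.508 + 49.422*I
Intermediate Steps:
W = 28 (W = 4 + 24 = 28)
f = 37561
S = 3870 (S = (-71 + 28)*(-12 - 78) = -43*(-90) = 3870)
y(w) = 3870*√w
(y(-111) - 15269)/(f - 36736) = (3870*√(-111) - 15269)/(37561 - 36736) = (3870*(I*√111) - 15269)/825 = (3870*I*√111 - 15269)*(1/825) = (-15269 + 3870*I*√111)*(1/825) = -15269/825 + 258*I*√111/55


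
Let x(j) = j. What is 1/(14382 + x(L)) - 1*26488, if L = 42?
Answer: -382062911/14424 ≈ -26488.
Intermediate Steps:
1/(14382 + x(L)) - 1*26488 = 1/(14382 + 42) - 1*26488 = 1/14424 - 26488 = -382062911/14424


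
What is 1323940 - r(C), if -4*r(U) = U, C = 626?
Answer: 2648193/2 ≈ 1.3241e+6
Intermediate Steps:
r(U) = -U/4
1323940 - r(C) = 1323940 - (-1)*626/4 = 1323940 - 1*(-313/2) = 1323940 + 313/2 = 2648193/2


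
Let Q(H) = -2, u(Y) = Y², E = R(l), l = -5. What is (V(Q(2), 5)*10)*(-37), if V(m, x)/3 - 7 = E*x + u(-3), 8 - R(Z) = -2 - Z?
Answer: -45510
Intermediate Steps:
R(Z) = 10 + Z (R(Z) = 8 - (-2 - Z) = 8 + (2 + Z) = 10 + Z)
E = 5 (E = 10 - 5 = 5)
V(m, x) = 48 + 15*x (V(m, x) = 21 + 3*(5*x + (-3)²) = 21 + 3*(5*x + 9) = 21 + 3*(9 + 5*x) = 21 + (27 + 15*x) = 48 + 15*x)
(V(Q(2), 5)*10)*(-37) = ((48 + 15*5)*10)*(-37) = ((48 + 75)*10)*(-37) = (123*10)*(-37) = 1230*(-37) = -45510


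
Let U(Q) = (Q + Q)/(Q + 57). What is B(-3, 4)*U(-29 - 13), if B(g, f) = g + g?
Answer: 168/5 ≈ 33.600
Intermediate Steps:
U(Q) = 2*Q/(57 + Q) (U(Q) = (2*Q)/(57 + Q) = 2*Q/(57 + Q))
B(g, f) = 2*g
B(-3, 4)*U(-29 - 13) = (2*(-3))*(2*(-29 - 13)/(57 + (-29 - 13))) = -12*(-42)/(57 - 42) = -12*(-42)/15 = -6*(-28/5) = 168/5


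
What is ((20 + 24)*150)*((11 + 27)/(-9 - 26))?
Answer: -50160/7 ≈ -7165.7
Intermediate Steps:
((20 + 24)*150)*((11 + 27)/(-9 - 26)) = (44*150)*(38/(-35)) = 6600*(38*(-1/35)) = 6600*(-38/35) = -50160/7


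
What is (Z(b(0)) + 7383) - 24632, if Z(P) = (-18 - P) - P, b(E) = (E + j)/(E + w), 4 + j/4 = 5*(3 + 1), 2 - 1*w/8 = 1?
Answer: -17283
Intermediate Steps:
w = 8 (w = 16 - 8*1 = 16 - 8 = 8)
j = 64 (j = -16 + 4*(5*(3 + 1)) = -16 + 4*(5*4) = -16 + 4*20 = -16 + 80 = 64)
b(E) = (64 + E)/(8 + E) (b(E) = (E + 64)/(E + 8) = (64 + E)/(8 + E))
Z(P) = -18 - 2*P
(Z(b(0)) + 7383) - 24632 = ((-18 - 2*(64 + 0)/(8 + 0)) + 7383) - 24632 = ((-18 - 2*64/8) + 7383) - 24632 = ((-18 - 64/4) + 7383) - 24632 = ((-18 - 2*8) + 7383) - 24632 = ((-18 - 16) + 7383) - 24632 = (-34 + 7383) - 24632 = 7349 - 24632 = -17283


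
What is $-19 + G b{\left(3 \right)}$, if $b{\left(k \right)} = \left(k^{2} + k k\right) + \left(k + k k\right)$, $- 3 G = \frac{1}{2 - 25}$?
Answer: $- \frac{427}{23} \approx -18.565$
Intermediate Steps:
$G = \frac{1}{69}$ ($G = - \frac{1}{3 \left(2 - 25\right)} = - \frac{1}{3 \left(-23\right)} = \left(- \frac{1}{3}\right) \left(- \frac{1}{23}\right) = \frac{1}{69} \approx 0.014493$)
$b{\left(k \right)} = k + 3 k^{2}$ ($b{\left(k \right)} = \left(k^{2} + k^{2}\right) + \left(k + k^{2}\right) = 2 k^{2} + \left(k + k^{2}\right) = k + 3 k^{2}$)
$-19 + G b{\left(3 \right)} = -19 + \frac{3 \left(1 + 3 \cdot 3\right)}{69} = -19 + \frac{3 \left(1 + 9\right)}{69} = -19 + \frac{3 \cdot 10}{69} = -19 + \frac{1}{69} \cdot 30 = -19 + \frac{10}{23} = - \frac{427}{23}$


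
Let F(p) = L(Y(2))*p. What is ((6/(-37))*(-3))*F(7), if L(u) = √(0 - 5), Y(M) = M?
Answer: 126*I*√5/37 ≈ 7.6147*I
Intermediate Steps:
L(u) = I*√5 (L(u) = √(-5) = I*√5)
F(p) = I*p*√5 (F(p) = (I*√5)*p = I*p*√5)
((6/(-37))*(-3))*F(7) = ((6/(-37))*(-3))*(I*7*√5) = ((6*(-1/37))*(-3))*(7*I*√5) = (-6/37*(-3))*(7*I*√5) = 18*(7*I*√5)/37 = 126*I*√5/37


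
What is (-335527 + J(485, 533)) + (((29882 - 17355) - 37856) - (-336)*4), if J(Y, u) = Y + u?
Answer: -358494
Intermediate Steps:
(-335527 + J(485, 533)) + (((29882 - 17355) - 37856) - (-336)*4) = (-335527 + (485 + 533)) + (((29882 - 17355) - 37856) - (-336)*4) = (-335527 + 1018) + ((12527 - 37856) - 1*(-1344)) = -334509 + (-25329 + 1344) = -334509 - 23985 = -358494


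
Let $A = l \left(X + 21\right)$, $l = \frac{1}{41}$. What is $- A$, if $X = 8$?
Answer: $- \frac{29}{41} \approx -0.70732$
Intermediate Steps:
$l = \frac{1}{41} \approx 0.02439$
$A = \frac{29}{41}$ ($A = \frac{8 + 21}{41} = \frac{1}{41} \cdot 29 = \frac{29}{41} \approx 0.70732$)
$- A = \left(-1\right) \frac{29}{41} = - \frac{29}{41}$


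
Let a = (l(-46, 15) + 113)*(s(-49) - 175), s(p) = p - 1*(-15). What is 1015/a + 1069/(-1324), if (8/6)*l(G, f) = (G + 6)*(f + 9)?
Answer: -134272687/167966612 ≈ -0.79940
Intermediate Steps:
l(G, f) = 3*(6 + G)*(9 + f)/4 (l(G, f) = 3*((G + 6)*(f + 9))/4 = 3*((6 + G)*(9 + f))/4 = 3*(6 + G)*(9 + f)/4)
s(p) = 15 + p (s(p) = p + 15 = 15 + p)
a = 126863 (a = ((81/2 + (9/2)*15 + (27/4)*(-46) + (3/4)*(-46)*15) + 113)*((15 - 49) - 175) = ((81/2 + 135/2 - 621/2 - 1035/2) + 113)*(-34 - 175) = (-720 + 113)*(-209) = -607*(-209) = 126863)
1015/a + 1069/(-1324) = 1015/126863 + 1069/(-1324) = 1015*(1/126863) + 1069*(-1/1324) = 1015/126863 - 1069/1324 = -134272687/167966612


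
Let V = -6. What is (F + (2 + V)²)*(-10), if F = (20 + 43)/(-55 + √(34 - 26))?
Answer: -64010/431 + 180*√2/431 ≈ -147.92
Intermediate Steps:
F = 63/(-55 + 2*√2) (F = 63/(-55 + √8) = 63/(-55 + 2*√2) ≈ -1.2076)
(F + (2 + V)²)*(-10) = ((-495/431 - 18*√2/431) + (2 - 6)²)*(-10) = ((-495/431 - 18*√2/431) + (-4)²)*(-10) = ((-495/431 - 18*√2/431) + 16)*(-10) = (6401/431 - 18*√2/431)*(-10) = -64010/431 + 180*√2/431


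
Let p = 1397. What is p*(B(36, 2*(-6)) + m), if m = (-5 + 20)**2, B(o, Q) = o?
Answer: 364617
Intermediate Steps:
m = 225 (m = 15**2 = 225)
p*(B(36, 2*(-6)) + m) = 1397*(36 + 225) = 1397*261 = 364617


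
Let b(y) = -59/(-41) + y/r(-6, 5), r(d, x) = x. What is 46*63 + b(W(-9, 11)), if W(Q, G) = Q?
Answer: 594016/205 ≈ 2897.6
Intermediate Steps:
b(y) = 59/41 + y/5 (b(y) = -59/(-41) + y/5 = -59*(-1/41) + y*(1/5) = 59/41 + y/5)
46*63 + b(W(-9, 11)) = 46*63 + (59/41 + (1/5)*(-9)) = 2898 + (59/41 - 9/5) = 2898 - 74/205 = 594016/205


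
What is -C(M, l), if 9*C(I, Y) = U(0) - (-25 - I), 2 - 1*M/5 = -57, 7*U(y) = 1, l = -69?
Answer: -249/7 ≈ -35.571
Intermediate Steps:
U(y) = ⅐ (U(y) = (⅐)*1 = ⅐)
M = 295 (M = 10 - 5*(-57) = 10 + 285 = 295)
C(I, Y) = 176/63 + I/9 (C(I, Y) = (⅐ - (-25 - I))/9 = (⅐ + (25 + I))/9 = (176/7 + I)/9 = 176/63 + I/9)
-C(M, l) = -(176/63 + (⅑)*295) = -(176/63 + 295/9) = -1*249/7 = -249/7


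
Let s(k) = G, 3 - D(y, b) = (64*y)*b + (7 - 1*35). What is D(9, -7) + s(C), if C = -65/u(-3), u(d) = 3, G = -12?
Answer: 4051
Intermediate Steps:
D(y, b) = 31 - 64*b*y (D(y, b) = 3 - ((64*y)*b + (7 - 1*35)) = 3 - (64*b*y + (7 - 35)) = 3 - (64*b*y - 28) = 3 - (-28 + 64*b*y) = 3 + (28 - 64*b*y) = 31 - 64*b*y)
C = -65/3 ≈ -21.667
s(k) = -12
D(9, -7) + s(C) = (31 - 64*(-7)*9) - 12 = (31 + 4032) - 12 = 4063 - 12 = 4051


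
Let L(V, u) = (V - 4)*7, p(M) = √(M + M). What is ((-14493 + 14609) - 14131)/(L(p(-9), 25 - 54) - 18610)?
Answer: 130605785/173687963 + 294315*I*√2/347375926 ≈ 0.75196 + 0.0011982*I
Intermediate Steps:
p(M) = √2*√M (p(M) = √(2*M) = √2*√M)
L(V, u) = -28 + 7*V (L(V, u) = (-4 + V)*7 = -28 + 7*V)
((-14493 + 14609) - 14131)/(L(p(-9), 25 - 54) - 18610) = ((-14493 + 14609) - 14131)/((-28 + 7*(√2*√(-9))) - 18610) = (116 - 14131)/((-28 + 7*(√2*(3*I))) - 18610) = -14015/((-28 + 7*(3*I*√2)) - 18610) = -14015/((-28 + 21*I*√2) - 18610) = -14015/(-18638 + 21*I*√2)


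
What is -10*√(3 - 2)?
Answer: -10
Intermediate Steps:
-10*√(3 - 2) = -10*√1 = -10*1 = -10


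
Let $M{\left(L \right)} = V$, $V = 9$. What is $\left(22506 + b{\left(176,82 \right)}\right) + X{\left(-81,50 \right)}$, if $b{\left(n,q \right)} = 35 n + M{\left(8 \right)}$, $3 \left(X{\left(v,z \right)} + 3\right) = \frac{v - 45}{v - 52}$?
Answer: $\frac{544774}{19} \approx 28672.0$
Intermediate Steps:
$M{\left(L \right)} = 9$
$X{\left(v,z \right)} = -3 + \frac{-45 + v}{3 \left(-52 + v\right)}$ ($X{\left(v,z \right)} = -3 + \frac{\left(v - 45\right) \frac{1}{v - 52}}{3} = -3 + \frac{\left(-45 + v\right) \frac{1}{-52 + v}}{3} = -3 + \frac{\frac{1}{-52 + v} \left(-45 + v\right)}{3} = -3 + \frac{-45 + v}{3 \left(-52 + v\right)}$)
$b{\left(n,q \right)} = 9 + 35 n$ ($b{\left(n,q \right)} = 35 n + 9 = 9 + 35 n$)
$\left(22506 + b{\left(176,82 \right)}\right) + X{\left(-81,50 \right)} = \left(22506 + \left(9 + 35 \cdot 176\right)\right) + \frac{423 - -648}{3 \left(-52 - 81\right)} = \left(22506 + \left(9 + 6160\right)\right) + \frac{423 + 648}{3 \left(-133\right)} = \left(22506 + 6169\right) + \frac{1}{3} \left(- \frac{1}{133}\right) 1071 = 28675 - \frac{51}{19} = \frac{544774}{19}$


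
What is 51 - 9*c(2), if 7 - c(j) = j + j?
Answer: 24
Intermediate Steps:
c(j) = 7 - 2*j (c(j) = 7 - (j + j) = 7 - 2*j)
51 - 9*c(2) = 51 - 9*(7 - 2*2) = 51 - 9*(7 - 4) = 51 - 9*3 = 51 - 27 = 24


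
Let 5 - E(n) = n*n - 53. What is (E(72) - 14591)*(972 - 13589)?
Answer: 248769389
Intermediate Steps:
E(n) = 58 - n² (E(n) = 5 - (n*n - 53) = 5 - (n² - 53) = 5 - (-53 + n²) = 5 + (53 - n²) = 58 - n²)
(E(72) - 14591)*(972 - 13589) = ((58 - 1*72²) - 14591)*(972 - 13589) = ((58 - 1*5184) - 14591)*(-12617) = ((58 - 5184) - 14591)*(-12617) = (-5126 - 14591)*(-12617) = -19717*(-12617) = 248769389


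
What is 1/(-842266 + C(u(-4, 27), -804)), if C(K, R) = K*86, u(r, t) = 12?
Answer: -1/841234 ≈ -1.1887e-6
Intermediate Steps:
C(K, R) = 86*K
1/(-842266 + C(u(-4, 27), -804)) = 1/(-842266 + 86*12) = 1/(-842266 + 1032) = 1/(-841234) = -1/841234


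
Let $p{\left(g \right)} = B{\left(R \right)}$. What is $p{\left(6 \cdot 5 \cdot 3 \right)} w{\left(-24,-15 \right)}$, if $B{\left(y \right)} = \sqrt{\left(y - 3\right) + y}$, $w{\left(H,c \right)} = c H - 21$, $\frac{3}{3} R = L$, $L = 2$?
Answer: $339$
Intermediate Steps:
$R = 2$
$w{\left(H,c \right)} = -21 + H c$ ($w{\left(H,c \right)} = H c - 21 = -21 + H c$)
$B{\left(y \right)} = \sqrt{-3 + 2 y}$ ($B{\left(y \right)} = \sqrt{\left(-3 + y\right) + y} = \sqrt{-3 + 2 y}$)
$p{\left(g \right)} = 1$ ($p{\left(g \right)} = \sqrt{-3 + 2 \cdot 2} = \sqrt{-3 + 4} = \sqrt{1} = 1$)
$p{\left(6 \cdot 5 \cdot 3 \right)} w{\left(-24,-15 \right)} = 1 \left(-21 - -360\right) = 1 \left(-21 + 360\right) = 1 \cdot 339 = 339$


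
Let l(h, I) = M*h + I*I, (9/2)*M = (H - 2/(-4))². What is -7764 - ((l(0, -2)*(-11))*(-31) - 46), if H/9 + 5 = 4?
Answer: -9082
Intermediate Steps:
H = -9 (H = -45 + 9*4 = -45 + 36 = -9)
M = 289/18 (M = 2*(-9 - 2/(-4))²/9 = 2*(-9 - 2*(-¼))²/9 = 2*(-9 + ½)²/9 = 2*(-17/2)²/9 = (2/9)*(289/4) = 289/18 ≈ 16.056)
l(h, I) = I² + 289*h/18 (l(h, I) = 289*h/18 + I*I = 289*h/18 + I² = I² + 289*h/18)
-7764 - ((l(0, -2)*(-11))*(-31) - 46) = -7764 - ((((-2)² + (289/18)*0)*(-11))*(-31) - 46) = -7764 - (((4 + 0)*(-11))*(-31) - 46) = -7764 - ((4*(-11))*(-31) - 46) = -7764 - (-44*(-31) - 46) = -7764 - (1364 - 46) = -7764 - 1*1318 = -7764 - 1318 = -9082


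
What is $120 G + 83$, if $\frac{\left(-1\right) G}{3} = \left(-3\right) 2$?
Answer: $2243$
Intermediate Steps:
$G = 18$ ($G = - 3 \left(\left(-3\right) 2\right) = \left(-3\right) \left(-6\right) = 18$)
$120 G + 83 = 120 \cdot 18 + 83 = 2160 + 83 = 2243$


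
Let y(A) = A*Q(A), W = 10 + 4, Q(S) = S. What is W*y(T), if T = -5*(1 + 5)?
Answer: 12600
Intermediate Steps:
W = 14
T = -30 (T = -5*6 = -30)
y(A) = A² (y(A) = A*A = A²)
W*y(T) = 14*(-30)² = 14*900 = 12600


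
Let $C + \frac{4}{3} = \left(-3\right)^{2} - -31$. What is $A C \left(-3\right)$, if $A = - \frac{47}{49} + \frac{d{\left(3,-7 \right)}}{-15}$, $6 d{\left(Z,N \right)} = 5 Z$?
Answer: $\frac{19198}{147} \approx 130.6$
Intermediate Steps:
$d{\left(Z,N \right)} = \frac{5 Z}{6}$
$A = - \frac{331}{294}$ ($A = - \frac{47}{49} + \frac{\frac{5}{6} \cdot 3}{-15} = \left(-47\right) \frac{1}{49} + \frac{5}{2} \left(- \frac{1}{15}\right) = - \frac{47}{49} - \frac{1}{6} = - \frac{331}{294} \approx -1.1259$)
$C = \frac{116}{3}$ ($C = - \frac{4}{3} + \left(\left(-3\right)^{2} - -31\right) = - \frac{4}{3} + \left(9 + 31\right) = - \frac{4}{3} + 40 = \frac{116}{3} \approx 38.667$)
$A C \left(-3\right) = \left(- \frac{331}{294}\right) \frac{116}{3} \left(-3\right) = \left(- \frac{19198}{441}\right) \left(-3\right) = \frac{19198}{147}$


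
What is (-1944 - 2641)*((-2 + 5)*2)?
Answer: -27510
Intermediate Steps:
(-1944 - 2641)*((-2 + 5)*2) = -13755*2 = -4585*6 = -27510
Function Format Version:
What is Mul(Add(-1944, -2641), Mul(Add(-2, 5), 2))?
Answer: -27510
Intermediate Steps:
Mul(Add(-1944, -2641), Mul(Add(-2, 5), 2)) = Mul(-4585, Mul(3, 2)) = Mul(-4585, 6) = -27510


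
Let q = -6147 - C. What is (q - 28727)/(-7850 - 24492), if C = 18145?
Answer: 53019/32342 ≈ 1.6393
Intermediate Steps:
q = -24292 (q = -6147 - 1*18145 = -6147 - 18145 = -24292)
(q - 28727)/(-7850 - 24492) = (-24292 - 28727)/(-7850 - 24492) = -53019/(-32342) = -53019*(-1/32342) = 53019/32342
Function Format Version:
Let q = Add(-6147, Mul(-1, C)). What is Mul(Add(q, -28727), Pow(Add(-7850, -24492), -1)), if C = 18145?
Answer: Rational(53019, 32342) ≈ 1.6393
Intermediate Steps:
q = -24292 (q = Add(-6147, Mul(-1, 18145)) = Add(-6147, -18145) = -24292)
Mul(Add(q, -28727), Pow(Add(-7850, -24492), -1)) = Mul(Add(-24292, -28727), Pow(Add(-7850, -24492), -1)) = Mul(-53019, Pow(-32342, -1)) = Mul(-53019, Rational(-1, 32342)) = Rational(53019, 32342)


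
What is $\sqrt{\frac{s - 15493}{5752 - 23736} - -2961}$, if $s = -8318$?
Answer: $\frac{\sqrt{14970116235}}{2248} \approx 54.427$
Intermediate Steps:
$\sqrt{\frac{s - 15493}{5752 - 23736} - -2961} = \sqrt{\frac{-8318 - 15493}{5752 - 23736} - -2961} = \sqrt{- \frac{23811}{-17984} + \left(-5323 + 8284\right)} = \sqrt{\left(-23811\right) \left(- \frac{1}{17984}\right) + 2961} = \sqrt{\frac{23811}{17984} + 2961} = \sqrt{\frac{53274435}{17984}} = \frac{\sqrt{14970116235}}{2248}$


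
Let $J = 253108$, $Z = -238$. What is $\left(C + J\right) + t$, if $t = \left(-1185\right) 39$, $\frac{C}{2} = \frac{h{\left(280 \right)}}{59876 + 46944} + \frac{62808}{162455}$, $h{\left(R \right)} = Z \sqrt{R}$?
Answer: $\frac{33610927931}{162455} - \frac{34 \sqrt{70}}{3815} \approx 2.0689 \cdot 10^{5}$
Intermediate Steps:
$h{\left(R \right)} = - 238 \sqrt{R}$
$C = \frac{125616}{162455} - \frac{34 \sqrt{70}}{3815}$ ($C = 2 \left(\frac{\left(-238\right) \sqrt{280}}{59876 + 46944} + \frac{62808}{162455}\right) = 2 \left(\frac{\left(-238\right) 2 \sqrt{70}}{106820} + 62808 \cdot \frac{1}{162455}\right) = 2 \left(- 476 \sqrt{70} \cdot \frac{1}{106820} + \frac{62808}{162455}\right) = 2 \left(- \frac{17 \sqrt{70}}{3815} + \frac{62808}{162455}\right) = 2 \left(\frac{62808}{162455} - \frac{17 \sqrt{70}}{3815}\right) = \frac{125616}{162455} - \frac{34 \sqrt{70}}{3815} \approx 0.69867$)
$t = -46215$
$\left(C + J\right) + t = \left(\left(\frac{125616}{162455} - \frac{34 \sqrt{70}}{3815}\right) + 253108\right) - 46215 = \left(\frac{41118785756}{162455} - \frac{34 \sqrt{70}}{3815}\right) - 46215 = \frac{33610927931}{162455} - \frac{34 \sqrt{70}}{3815}$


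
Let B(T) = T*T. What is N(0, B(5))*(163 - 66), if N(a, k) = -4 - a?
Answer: -388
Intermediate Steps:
B(T) = T**2
N(0, B(5))*(163 - 66) = (-4 - 1*0)*(163 - 66) = (-4 + 0)*97 = -4*97 = -388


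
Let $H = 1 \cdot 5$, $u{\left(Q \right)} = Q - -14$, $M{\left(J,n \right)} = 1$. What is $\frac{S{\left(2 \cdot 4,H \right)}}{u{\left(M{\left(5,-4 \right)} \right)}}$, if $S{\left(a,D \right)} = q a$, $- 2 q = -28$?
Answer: $\frac{112}{15} \approx 7.4667$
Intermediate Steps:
$q = 14$ ($q = \left(- \frac{1}{2}\right) \left(-28\right) = 14$)
$u{\left(Q \right)} = 14 + Q$ ($u{\left(Q \right)} = Q + 14 = 14 + Q$)
$H = 5$
$S{\left(a,D \right)} = 14 a$
$\frac{S{\left(2 \cdot 4,H \right)}}{u{\left(M{\left(5,-4 \right)} \right)}} = \frac{14 \cdot 2 \cdot 4}{14 + 1} = \frac{14 \cdot 8}{15} = 112 \cdot \frac{1}{15} = \frac{112}{15}$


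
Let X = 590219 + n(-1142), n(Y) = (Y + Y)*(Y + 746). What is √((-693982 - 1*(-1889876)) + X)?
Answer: 9*√33217 ≈ 1640.3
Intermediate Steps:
n(Y) = 2*Y*(746 + Y) (n(Y) = (2*Y)*(746 + Y) = 2*Y*(746 + Y))
X = 1494683 (X = 590219 + 2*(-1142)*(746 - 1142) = 590219 + 2*(-1142)*(-396) = 590219 + 904464 = 1494683)
√((-693982 - 1*(-1889876)) + X) = √((-693982 - 1*(-1889876)) + 1494683) = √((-693982 + 1889876) + 1494683) = √(1195894 + 1494683) = √2690577 = 9*√33217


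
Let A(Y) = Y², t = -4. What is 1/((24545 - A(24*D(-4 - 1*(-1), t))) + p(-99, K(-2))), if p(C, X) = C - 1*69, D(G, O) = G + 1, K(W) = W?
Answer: 1/22073 ≈ 4.5304e-5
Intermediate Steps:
D(G, O) = 1 + G
p(C, X) = -69 + C (p(C, X) = C - 69 = -69 + C)
1/((24545 - A(24*D(-4 - 1*(-1), t))) + p(-99, K(-2))) = 1/((24545 - (24*(1 + (-4 - 1*(-1))))²) + (-69 - 99)) = 1/((24545 - (24*(1 + (-4 + 1)))²) - 168) = 1/((24545 - (24*(1 - 3))²) - 168) = 1/((24545 - (24*(-2))²) - 168) = 1/((24545 - 1*(-48)²) - 168) = 1/((24545 - 1*2304) - 168) = 1/((24545 - 2304) - 168) = 1/(22241 - 168) = 1/22073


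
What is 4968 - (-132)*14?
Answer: 6816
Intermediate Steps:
4968 - (-132)*14 = 4968 - 1*(-1848) = 4968 + 1848 = 6816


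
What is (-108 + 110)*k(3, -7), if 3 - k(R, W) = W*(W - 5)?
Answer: -162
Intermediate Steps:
k(R, W) = 3 - W*(-5 + W) (k(R, W) = 3 - W*(W - 5) = 3 - W*(-5 + W))
(-108 + 110)*k(3, -7) = (-108 + 110)*(3 - 1*(-7)² + 5*(-7)) = 2*(3 - 1*49 - 35) = 2*(3 - 49 - 35) = 2*(-81) = -162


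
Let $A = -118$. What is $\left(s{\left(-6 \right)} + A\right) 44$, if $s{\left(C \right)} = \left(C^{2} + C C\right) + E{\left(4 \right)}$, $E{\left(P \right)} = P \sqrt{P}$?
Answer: $-1672$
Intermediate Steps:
$E{\left(P \right)} = P^{\frac{3}{2}}$
$s{\left(C \right)} = 8 + 2 C^{2}$ ($s{\left(C \right)} = \left(C^{2} + C C\right) + 4^{\frac{3}{2}} = \left(C^{2} + C^{2}\right) + 8 = 2 C^{2} + 8 = 8 + 2 C^{2}$)
$\left(s{\left(-6 \right)} + A\right) 44 = \left(\left(8 + 2 \left(-6\right)^{2}\right) - 118\right) 44 = \left(\left(8 + 2 \cdot 36\right) - 118\right) 44 = \left(\left(8 + 72\right) - 118\right) 44 = \left(80 - 118\right) 44 = \left(-38\right) 44 = -1672$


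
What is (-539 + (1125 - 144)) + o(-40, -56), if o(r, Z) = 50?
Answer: 492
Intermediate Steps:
(-539 + (1125 - 144)) + o(-40, -56) = (-539 + (1125 - 144)) + 50 = (-539 + 981) + 50 = 442 + 50 = 492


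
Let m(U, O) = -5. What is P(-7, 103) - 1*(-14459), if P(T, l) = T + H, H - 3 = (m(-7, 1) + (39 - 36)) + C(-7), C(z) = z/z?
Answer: 14454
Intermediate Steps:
C(z) = 1
H = 2 (H = 3 + ((-5 + (39 - 36)) + 1) = 3 + ((-5 + 3) + 1) = 3 + (-2 + 1) = 3 - 1 = 2)
P(T, l) = 2 + T (P(T, l) = T + 2 = 2 + T)
P(-7, 103) - 1*(-14459) = (2 - 7) - 1*(-14459) = -5 + 14459 = 14454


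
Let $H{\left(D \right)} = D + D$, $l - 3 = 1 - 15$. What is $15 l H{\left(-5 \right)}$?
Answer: $1650$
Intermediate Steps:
$l = -11$ ($l = 3 + \left(1 - 15\right) = 3 - 14 = -11$)
$H{\left(D \right)} = 2 D$
$15 l H{\left(-5 \right)} = 15 \left(-11\right) 2 \left(-5\right) = \left(-165\right) \left(-10\right) = 1650$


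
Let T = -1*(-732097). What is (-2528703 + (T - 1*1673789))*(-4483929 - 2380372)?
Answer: 23821835868895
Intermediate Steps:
T = 732097
(-2528703 + (T - 1*1673789))*(-4483929 - 2380372) = (-2528703 + (732097 - 1*1673789))*(-4483929 - 2380372) = (-2528703 + (732097 - 1673789))*(-6864301) = (-2528703 - 941692)*(-6864301) = -3470395*(-6864301) = 23821835868895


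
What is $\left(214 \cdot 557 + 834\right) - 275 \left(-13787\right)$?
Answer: $3911457$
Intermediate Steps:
$\left(214 \cdot 557 + 834\right) - 275 \left(-13787\right) = \left(119198 + 834\right) - -3791425 = 120032 + 3791425 = 3911457$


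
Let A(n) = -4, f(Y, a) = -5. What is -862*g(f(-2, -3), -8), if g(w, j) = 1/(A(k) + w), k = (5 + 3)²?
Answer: 862/9 ≈ 95.778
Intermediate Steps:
k = 64 (k = 8² = 64)
g(w, j) = 1/(-4 + w)
-862*g(f(-2, -3), -8) = -862/(-4 - 5) = -862/(-9) = -862*(-⅑) = 862/9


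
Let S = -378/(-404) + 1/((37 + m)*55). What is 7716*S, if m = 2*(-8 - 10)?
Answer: 40883226/5555 ≈ 7359.7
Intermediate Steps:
m = -36 (m = 2*(-18) = -36)
S = 10597/11110 (S = -378/(-404) + 1/((37 - 36)*55) = -378*(-1/404) + (1/55)/1 = 189/202 + 1*(1/55) = 189/202 + 1/55 = 10597/11110 ≈ 0.95382)
7716*S = 7716*(10597/11110) = 40883226/5555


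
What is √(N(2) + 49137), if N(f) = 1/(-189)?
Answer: 2*√48756183/63 ≈ 221.67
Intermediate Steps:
N(f) = -1/189
√(N(2) + 49137) = √(-1/189 + 49137) = √(9286892/189) = 2*√48756183/63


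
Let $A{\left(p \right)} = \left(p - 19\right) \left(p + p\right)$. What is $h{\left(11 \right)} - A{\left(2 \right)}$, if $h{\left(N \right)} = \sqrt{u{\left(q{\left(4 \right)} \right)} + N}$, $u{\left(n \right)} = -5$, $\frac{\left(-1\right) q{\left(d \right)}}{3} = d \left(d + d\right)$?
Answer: $68 + \sqrt{6} \approx 70.449$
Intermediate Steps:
$q{\left(d \right)} = - 6 d^{2}$ ($q{\left(d \right)} = - 3 d \left(d + d\right) = - 3 d 2 d = - 3 \cdot 2 d^{2} = - 6 d^{2}$)
$A{\left(p \right)} = 2 p \left(-19 + p\right)$ ($A{\left(p \right)} = \left(-19 + p\right) 2 p = 2 p \left(-19 + p\right)$)
$h{\left(N \right)} = \sqrt{-5 + N}$
$h{\left(11 \right)} - A{\left(2 \right)} = \sqrt{-5 + 11} - 2 \cdot 2 \left(-19 + 2\right) = \sqrt{6} - 2 \cdot 2 \left(-17\right) = \sqrt{6} - -68 = \sqrt{6} + 68 = 68 + \sqrt{6}$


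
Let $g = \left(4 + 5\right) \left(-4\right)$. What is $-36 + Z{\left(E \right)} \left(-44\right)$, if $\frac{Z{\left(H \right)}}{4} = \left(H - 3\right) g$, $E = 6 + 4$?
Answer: $44316$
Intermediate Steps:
$E = 10$
$g = -36$ ($g = 9 \left(-4\right) = -36$)
$Z{\left(H \right)} = 432 - 144 H$ ($Z{\left(H \right)} = 4 \left(H - 3\right) \left(-36\right) = 4 \left(-3 + H\right) \left(-36\right) = 4 \left(108 - 36 H\right) = 432 - 144 H$)
$-36 + Z{\left(E \right)} \left(-44\right) = -36 + \left(432 - 1440\right) \left(-44\right) = -36 - -44352 = -36 + 44352 = 44316$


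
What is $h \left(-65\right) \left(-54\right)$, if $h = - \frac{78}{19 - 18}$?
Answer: $-273780$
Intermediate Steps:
$h = -78$ ($h = - \frac{78}{19 - 18} = - \frac{78}{1} = \left(-78\right) 1 = -78$)
$h \left(-65\right) \left(-54\right) = \left(-78\right) \left(-65\right) \left(-54\right) = 5070 \left(-54\right) = -273780$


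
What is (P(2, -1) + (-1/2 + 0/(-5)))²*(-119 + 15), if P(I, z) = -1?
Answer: -234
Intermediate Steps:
(P(2, -1) + (-1/2 + 0/(-5)))²*(-119 + 15) = (-1 + (-1/2 + 0/(-5)))²*(-119 + 15) = (-1 + (-1*½ + 0*(-⅕)))²*(-104) = (-1 + (-½ + 0))²*(-104) = (-1 - ½)²*(-104) = (-3/2)²*(-104) = (9/4)*(-104) = -234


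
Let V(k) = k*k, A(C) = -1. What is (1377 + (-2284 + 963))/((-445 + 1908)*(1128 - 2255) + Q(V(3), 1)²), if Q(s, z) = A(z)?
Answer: -7/206100 ≈ -3.3964e-5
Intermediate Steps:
V(k) = k²
Q(s, z) = -1
(1377 + (-2284 + 963))/((-445 + 1908)*(1128 - 2255) + Q(V(3), 1)²) = (1377 + (-2284 + 963))/((-445 + 1908)*(1128 - 2255) + (-1)²) = (1377 - 1321)/(1463*(-1127) + 1) = 56/(-1648801 + 1) = 56/(-1648800) = 56*(-1/1648800) = -7/206100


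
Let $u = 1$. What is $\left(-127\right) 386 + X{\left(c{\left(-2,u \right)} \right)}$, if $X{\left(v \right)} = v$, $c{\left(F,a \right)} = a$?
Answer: $-49021$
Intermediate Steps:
$\left(-127\right) 386 + X{\left(c{\left(-2,u \right)} \right)} = \left(-127\right) 386 + 1 = -49022 + 1 = -49021$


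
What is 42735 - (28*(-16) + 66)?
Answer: 43117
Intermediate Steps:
42735 - (28*(-16) + 66) = 42735 - (-448 + 66) = 42735 - 1*(-382) = 42735 + 382 = 43117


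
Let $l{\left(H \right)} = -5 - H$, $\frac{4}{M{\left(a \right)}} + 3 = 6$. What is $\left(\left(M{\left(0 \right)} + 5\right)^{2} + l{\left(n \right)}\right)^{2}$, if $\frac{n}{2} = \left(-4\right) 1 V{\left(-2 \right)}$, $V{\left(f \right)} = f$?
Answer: $\frac{29584}{81} \approx 365.23$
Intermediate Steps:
$M{\left(a \right)} = \frac{4}{3}$ ($M{\left(a \right)} = \frac{4}{-3 + 6} = \frac{4}{3}$)
$n = 16$ ($n = 2 \left(-4\right) 1 \left(-2\right) = 2 \left(\left(-4\right) \left(-2\right)\right) = 2 \cdot 8 = 16$)
$\left(\left(M{\left(0 \right)} + 5\right)^{2} + l{\left(n \right)}\right)^{2} = \left(\left(\frac{4}{3} + 5\right)^{2} - 21\right)^{2} = \left(\left(\frac{19}{3}\right)^{2} - 21\right)^{2} = \left(\frac{361}{9} - 21\right)^{2} = \left(\frac{172}{9}\right)^{2} = \frac{29584}{81}$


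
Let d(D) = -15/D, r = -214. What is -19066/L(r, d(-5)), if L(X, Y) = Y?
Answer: -19066/3 ≈ -6355.3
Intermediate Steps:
-19066/L(r, d(-5)) = -19066/((-15/(-5))) = -19066/((-15*(-⅕))) = -19066/3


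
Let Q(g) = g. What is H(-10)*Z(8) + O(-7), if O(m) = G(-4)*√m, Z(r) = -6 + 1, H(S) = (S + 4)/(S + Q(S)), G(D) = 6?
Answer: -3/2 + 6*I*√7 ≈ -1.5 + 15.875*I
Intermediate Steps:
H(S) = (4 + S)/(2*S) (H(S) = (S + 4)/(S + S) = (4 + S)/((2*S)) = (4 + S)*(1/(2*S)) = (4 + S)/(2*S))
Z(r) = -5
O(m) = 6*√m
H(-10)*Z(8) + O(-7) = ((½)*(4 - 10)/(-10))*(-5) + 6*√(-7) = ((½)*(-⅒)*(-6))*(-5) + 6*(I*√7) = (3/10)*(-5) + 6*I*√7 = -3/2 + 6*I*√7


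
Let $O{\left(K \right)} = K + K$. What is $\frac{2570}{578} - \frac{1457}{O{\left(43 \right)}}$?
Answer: $- \frac{310563}{24854} \approx -12.495$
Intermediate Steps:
$O{\left(K \right)} = 2 K$
$\frac{2570}{578} - \frac{1457}{O{\left(43 \right)}} = \frac{2570}{578} - \frac{1457}{2 \cdot 43} = 2570 \cdot \frac{1}{578} - \frac{1457}{86} = \frac{1285}{289} - \frac{1457}{86} = - \frac{310563}{24854}$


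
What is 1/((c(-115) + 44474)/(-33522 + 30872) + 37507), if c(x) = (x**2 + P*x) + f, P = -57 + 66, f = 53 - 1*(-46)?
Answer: 50/1874279 ≈ 2.6677e-5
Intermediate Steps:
f = 99 (f = 53 + 46 = 99)
P = 9
c(x) = 99 + x**2 + 9*x (c(x) = (x**2 + 9*x) + 99 = 99 + x**2 + 9*x)
1/((c(-115) + 44474)/(-33522 + 30872) + 37507) = 1/(((99 + (-115)**2 + 9*(-115)) + 44474)/(-33522 + 30872) + 37507) = 1/(((99 + 13225 - 1035) + 44474)/(-2650) + 37507) = 1/((12289 + 44474)*(-1/2650) + 37507) = 1/(56763*(-1/2650) + 37507) = 1/(-1071/50 + 37507) = 1/(1874279/50) = 50/1874279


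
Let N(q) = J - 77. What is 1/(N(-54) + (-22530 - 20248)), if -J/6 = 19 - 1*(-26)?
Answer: -1/43125 ≈ -2.3188e-5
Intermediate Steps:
J = -270 (J = -6*(19 - 1*(-26)) = -6*(19 + 26) = -6*45 = -270)
N(q) = -347 (N(q) = -270 - 77 = -347)
1/(N(-54) + (-22530 - 20248)) = 1/(-347 + (-22530 - 20248)) = 1/(-347 - 42778) = 1/(-43125) = -1/43125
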